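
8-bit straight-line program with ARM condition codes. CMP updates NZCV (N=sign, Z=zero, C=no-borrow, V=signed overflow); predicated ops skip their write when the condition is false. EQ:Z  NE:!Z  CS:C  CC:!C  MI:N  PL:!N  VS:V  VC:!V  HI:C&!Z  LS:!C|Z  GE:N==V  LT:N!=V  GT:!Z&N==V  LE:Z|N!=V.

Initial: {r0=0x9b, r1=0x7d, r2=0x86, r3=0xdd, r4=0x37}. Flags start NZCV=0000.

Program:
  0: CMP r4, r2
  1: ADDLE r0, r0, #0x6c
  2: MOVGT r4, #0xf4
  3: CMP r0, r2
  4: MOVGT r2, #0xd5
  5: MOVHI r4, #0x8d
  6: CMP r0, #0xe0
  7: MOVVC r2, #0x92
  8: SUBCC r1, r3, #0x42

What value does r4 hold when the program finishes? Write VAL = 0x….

[0] flags=1001 → (cmp)
[1] flags=1001 LE?F → skip
[2] flags=1001 GT?T → r4=0xf4
[3] flags=0010 → (cmp)
[4] flags=0010 GT?T → r2=0xd5
[5] flags=0010 HI?T → r4=0x8d
[6] flags=1000 → (cmp)
[7] flags=1000 VC?T → r2=0x92
[8] flags=1000 CC?T → r1=0x9b

VAL = 0x8d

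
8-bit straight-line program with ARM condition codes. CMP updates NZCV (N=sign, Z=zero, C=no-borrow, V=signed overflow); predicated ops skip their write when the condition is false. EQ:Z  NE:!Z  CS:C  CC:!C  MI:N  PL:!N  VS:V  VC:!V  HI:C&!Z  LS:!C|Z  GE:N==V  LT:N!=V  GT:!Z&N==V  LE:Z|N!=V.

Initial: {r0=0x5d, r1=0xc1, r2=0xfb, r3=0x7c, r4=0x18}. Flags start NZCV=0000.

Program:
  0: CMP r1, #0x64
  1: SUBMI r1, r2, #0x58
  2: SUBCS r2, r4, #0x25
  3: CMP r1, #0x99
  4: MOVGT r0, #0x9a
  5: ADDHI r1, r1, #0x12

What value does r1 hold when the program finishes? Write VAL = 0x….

0: ✓ CMP  NZCV=0011
1: · SUBMI
2: ✓ SUBCS  r2←0xf3
3: ✓ CMP  NZCV=0010
4: ✓ MOVGT  r0←0x9a
5: ✓ ADDHI  r1←0xd3

VAL = 0xd3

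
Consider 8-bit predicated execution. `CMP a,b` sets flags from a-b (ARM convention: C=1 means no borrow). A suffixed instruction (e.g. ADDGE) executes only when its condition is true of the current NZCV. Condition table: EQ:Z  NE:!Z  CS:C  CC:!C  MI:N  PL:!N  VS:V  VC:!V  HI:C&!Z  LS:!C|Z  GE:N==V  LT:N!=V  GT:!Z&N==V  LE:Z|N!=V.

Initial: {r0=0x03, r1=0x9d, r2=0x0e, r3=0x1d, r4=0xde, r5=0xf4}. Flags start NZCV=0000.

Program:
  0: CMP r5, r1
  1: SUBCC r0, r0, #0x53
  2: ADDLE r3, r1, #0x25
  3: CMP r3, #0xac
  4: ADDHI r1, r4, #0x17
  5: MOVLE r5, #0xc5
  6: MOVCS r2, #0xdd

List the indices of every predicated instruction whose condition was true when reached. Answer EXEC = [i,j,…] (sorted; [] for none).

0: ✓ CMP  NZCV=0010
1: · SUBCC
2: · ADDLE
3: ✓ CMP  NZCV=0000
4: · ADDHI
5: · MOVLE
6: · MOVCS

EXEC = []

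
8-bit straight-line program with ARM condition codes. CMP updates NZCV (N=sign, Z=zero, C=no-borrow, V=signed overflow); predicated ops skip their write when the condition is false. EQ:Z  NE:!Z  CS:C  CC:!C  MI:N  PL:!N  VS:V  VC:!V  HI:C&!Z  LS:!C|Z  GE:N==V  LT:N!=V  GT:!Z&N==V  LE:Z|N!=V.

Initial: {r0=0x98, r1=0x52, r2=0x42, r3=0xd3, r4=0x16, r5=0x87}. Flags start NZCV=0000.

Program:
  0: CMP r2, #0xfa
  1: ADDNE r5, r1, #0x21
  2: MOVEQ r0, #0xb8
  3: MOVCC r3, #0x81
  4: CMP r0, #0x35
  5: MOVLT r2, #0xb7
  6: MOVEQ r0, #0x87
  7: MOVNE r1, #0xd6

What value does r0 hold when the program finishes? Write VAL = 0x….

VAL = 0x98

0: ✓ CMP  NZCV=0000
1: ✓ ADDNE  r5←0x73
2: · MOVEQ
3: ✓ MOVCC  r3←0x81
4: ✓ CMP  NZCV=0011
5: ✓ MOVLT  r2←0xb7
6: · MOVEQ
7: ✓ MOVNE  r1←0xd6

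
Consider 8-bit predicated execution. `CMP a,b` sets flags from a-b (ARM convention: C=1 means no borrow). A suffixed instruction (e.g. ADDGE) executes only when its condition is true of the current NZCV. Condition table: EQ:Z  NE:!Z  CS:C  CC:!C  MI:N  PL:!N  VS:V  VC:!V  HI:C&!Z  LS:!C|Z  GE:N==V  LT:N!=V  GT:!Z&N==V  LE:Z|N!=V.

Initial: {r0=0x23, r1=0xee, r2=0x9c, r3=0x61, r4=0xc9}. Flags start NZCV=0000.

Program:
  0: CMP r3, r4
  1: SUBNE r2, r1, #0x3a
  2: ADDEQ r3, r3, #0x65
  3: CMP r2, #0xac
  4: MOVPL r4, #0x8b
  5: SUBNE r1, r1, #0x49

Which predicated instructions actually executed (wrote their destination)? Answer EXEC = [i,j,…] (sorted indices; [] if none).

EXEC = [1,4,5]

0: ✓ CMP  NZCV=1001
1: ✓ SUBNE  r2←0xb4
2: · ADDEQ
3: ✓ CMP  NZCV=0010
4: ✓ MOVPL  r4←0x8b
5: ✓ SUBNE  r1←0xa5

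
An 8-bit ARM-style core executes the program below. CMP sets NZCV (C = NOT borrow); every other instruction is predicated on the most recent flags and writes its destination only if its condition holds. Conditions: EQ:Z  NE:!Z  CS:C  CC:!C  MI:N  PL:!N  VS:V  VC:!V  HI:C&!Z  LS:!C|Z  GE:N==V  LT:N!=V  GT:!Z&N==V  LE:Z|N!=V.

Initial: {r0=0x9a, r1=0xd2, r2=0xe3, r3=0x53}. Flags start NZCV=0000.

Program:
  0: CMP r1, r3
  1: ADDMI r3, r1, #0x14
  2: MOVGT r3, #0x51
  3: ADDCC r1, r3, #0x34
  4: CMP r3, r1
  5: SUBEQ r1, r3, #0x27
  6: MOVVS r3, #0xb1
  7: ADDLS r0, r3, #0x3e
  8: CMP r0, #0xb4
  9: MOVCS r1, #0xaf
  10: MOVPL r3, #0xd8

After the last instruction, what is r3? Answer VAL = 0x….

[0] flags=0011 → (cmp)
[1] flags=0011 MI?F → skip
[2] flags=0011 GT?F → skip
[3] flags=0011 CC?F → skip
[4] flags=1001 → (cmp)
[5] flags=1001 EQ?F → skip
[6] flags=1001 VS?T → r3=0xb1
[7] flags=1001 LS?T → r0=0xef
[8] flags=0010 → (cmp)
[9] flags=0010 CS?T → r1=0xaf
[10] flags=0010 PL?T → r3=0xd8

VAL = 0xd8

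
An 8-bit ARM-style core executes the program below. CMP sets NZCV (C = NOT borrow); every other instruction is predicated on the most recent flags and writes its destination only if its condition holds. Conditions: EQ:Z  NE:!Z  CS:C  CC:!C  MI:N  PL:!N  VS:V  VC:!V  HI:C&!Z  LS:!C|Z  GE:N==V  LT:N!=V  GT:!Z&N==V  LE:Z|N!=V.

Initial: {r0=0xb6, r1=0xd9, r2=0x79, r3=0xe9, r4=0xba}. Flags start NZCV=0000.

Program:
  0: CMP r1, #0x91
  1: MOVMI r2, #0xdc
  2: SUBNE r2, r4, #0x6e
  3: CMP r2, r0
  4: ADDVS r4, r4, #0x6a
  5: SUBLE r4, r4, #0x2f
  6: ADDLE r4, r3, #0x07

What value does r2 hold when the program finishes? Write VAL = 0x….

[0] flags=0010 → (cmp)
[1] flags=0010 MI?F → skip
[2] flags=0010 NE?T → r2=0x4c
[3] flags=1001 → (cmp)
[4] flags=1001 VS?T → r4=0x24
[5] flags=1001 LE?F → skip
[6] flags=1001 LE?F → skip

VAL = 0x4c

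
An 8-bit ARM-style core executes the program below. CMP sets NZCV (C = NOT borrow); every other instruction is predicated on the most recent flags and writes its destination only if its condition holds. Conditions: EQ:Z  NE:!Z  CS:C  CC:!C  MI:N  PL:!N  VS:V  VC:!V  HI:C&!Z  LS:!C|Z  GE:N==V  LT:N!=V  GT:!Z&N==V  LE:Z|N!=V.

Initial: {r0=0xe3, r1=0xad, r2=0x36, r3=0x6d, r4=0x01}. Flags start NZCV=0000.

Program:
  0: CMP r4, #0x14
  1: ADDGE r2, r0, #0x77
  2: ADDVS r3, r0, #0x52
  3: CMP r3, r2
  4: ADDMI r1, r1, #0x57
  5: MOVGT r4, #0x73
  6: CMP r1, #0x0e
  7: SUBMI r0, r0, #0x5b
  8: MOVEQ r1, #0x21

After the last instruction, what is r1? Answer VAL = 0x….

VAL = 0xad

0: ✓ CMP  NZCV=1000
1: · ADDGE
2: · ADDVS
3: ✓ CMP  NZCV=0010
4: · ADDMI
5: ✓ MOVGT  r4←0x73
6: ✓ CMP  NZCV=1010
7: ✓ SUBMI  r0←0x88
8: · MOVEQ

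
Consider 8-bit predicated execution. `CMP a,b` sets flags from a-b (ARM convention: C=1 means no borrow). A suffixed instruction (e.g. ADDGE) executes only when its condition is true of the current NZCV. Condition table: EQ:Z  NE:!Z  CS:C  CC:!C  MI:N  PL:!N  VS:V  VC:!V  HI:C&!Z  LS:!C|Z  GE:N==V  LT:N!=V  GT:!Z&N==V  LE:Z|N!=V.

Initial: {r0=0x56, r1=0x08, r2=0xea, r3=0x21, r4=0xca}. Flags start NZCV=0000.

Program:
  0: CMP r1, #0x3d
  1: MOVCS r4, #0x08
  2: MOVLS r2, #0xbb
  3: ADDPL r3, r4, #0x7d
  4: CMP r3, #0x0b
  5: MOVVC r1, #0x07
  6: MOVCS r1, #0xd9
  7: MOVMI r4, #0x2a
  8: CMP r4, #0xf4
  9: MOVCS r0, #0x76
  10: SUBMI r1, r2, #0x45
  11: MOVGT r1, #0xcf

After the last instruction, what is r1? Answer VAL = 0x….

VAL = 0x76

0: ✓ CMP  NZCV=1000
1: · MOVCS
2: ✓ MOVLS  r2←0xbb
3: · ADDPL
4: ✓ CMP  NZCV=0010
5: ✓ MOVVC  r1←0x07
6: ✓ MOVCS  r1←0xd9
7: · MOVMI
8: ✓ CMP  NZCV=1000
9: · MOVCS
10: ✓ SUBMI  r1←0x76
11: · MOVGT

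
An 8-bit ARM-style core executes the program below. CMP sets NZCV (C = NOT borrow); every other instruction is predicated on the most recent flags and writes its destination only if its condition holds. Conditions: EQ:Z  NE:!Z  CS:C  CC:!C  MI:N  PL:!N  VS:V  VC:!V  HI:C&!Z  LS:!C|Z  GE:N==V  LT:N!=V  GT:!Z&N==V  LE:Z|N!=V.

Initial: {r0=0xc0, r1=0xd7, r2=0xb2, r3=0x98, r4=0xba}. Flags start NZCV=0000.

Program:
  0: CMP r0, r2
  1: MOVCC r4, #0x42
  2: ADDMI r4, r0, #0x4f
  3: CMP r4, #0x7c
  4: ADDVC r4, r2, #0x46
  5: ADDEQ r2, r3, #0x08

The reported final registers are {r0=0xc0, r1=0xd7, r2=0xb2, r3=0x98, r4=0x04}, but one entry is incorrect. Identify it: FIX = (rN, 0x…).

FIX = (r4, 0xba)

[0] flags=0010 → (cmp)
[1] flags=0010 CC?F → skip
[2] flags=0010 MI?F → skip
[3] flags=0011 → (cmp)
[4] flags=0011 VC?F → skip
[5] flags=0011 EQ?F → skip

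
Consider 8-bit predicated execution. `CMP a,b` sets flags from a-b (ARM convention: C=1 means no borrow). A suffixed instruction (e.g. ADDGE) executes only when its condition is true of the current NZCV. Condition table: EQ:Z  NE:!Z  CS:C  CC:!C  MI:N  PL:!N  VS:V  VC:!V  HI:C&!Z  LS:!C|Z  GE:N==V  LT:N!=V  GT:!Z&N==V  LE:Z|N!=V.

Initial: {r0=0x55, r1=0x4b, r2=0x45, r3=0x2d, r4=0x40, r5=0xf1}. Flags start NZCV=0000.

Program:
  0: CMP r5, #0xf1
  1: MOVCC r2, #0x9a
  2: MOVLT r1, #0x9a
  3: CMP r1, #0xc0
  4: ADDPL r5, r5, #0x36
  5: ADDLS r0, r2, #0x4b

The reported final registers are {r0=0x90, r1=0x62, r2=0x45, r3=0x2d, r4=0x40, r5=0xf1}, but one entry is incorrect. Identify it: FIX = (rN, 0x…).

FIX = (r1, 0x4b)

[0] flags=0110 → (cmp)
[1] flags=0110 CC?F → skip
[2] flags=0110 LT?F → skip
[3] flags=1001 → (cmp)
[4] flags=1001 PL?F → skip
[5] flags=1001 LS?T → r0=0x90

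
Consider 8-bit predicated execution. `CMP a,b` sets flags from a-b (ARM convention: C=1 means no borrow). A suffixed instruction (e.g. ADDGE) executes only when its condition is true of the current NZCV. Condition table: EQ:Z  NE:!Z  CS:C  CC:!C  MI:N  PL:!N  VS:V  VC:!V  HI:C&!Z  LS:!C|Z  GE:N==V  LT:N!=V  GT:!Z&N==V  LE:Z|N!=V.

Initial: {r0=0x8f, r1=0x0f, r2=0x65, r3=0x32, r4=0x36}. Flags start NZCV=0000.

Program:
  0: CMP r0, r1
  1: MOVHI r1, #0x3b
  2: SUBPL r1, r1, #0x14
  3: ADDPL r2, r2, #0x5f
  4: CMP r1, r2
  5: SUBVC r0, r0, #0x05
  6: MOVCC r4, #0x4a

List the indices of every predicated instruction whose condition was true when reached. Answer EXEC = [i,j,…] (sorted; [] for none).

EXEC = [1,5,6]

[0] flags=1010 → (cmp)
[1] flags=1010 HI?T → r1=0x3b
[2] flags=1010 PL?F → skip
[3] flags=1010 PL?F → skip
[4] flags=1000 → (cmp)
[5] flags=1000 VC?T → r0=0x8a
[6] flags=1000 CC?T → r4=0x4a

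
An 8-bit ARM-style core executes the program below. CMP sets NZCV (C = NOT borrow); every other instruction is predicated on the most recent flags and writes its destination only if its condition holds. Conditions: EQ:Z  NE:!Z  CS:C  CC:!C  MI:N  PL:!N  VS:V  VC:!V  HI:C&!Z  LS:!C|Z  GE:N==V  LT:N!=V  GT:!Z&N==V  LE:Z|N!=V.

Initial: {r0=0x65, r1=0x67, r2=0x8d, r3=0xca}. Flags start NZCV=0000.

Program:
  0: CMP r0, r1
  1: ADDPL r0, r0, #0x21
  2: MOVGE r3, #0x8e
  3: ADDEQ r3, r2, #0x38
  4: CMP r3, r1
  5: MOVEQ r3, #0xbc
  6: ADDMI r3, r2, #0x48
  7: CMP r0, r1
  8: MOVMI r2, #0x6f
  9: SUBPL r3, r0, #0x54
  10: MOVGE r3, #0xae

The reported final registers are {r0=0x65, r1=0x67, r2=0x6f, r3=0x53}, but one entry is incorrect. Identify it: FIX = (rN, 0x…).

FIX = (r3, 0xca)

[0] flags=1000 → (cmp)
[1] flags=1000 PL?F → skip
[2] flags=1000 GE?F → skip
[3] flags=1000 EQ?F → skip
[4] flags=0011 → (cmp)
[5] flags=0011 EQ?F → skip
[6] flags=0011 MI?F → skip
[7] flags=1000 → (cmp)
[8] flags=1000 MI?T → r2=0x6f
[9] flags=1000 PL?F → skip
[10] flags=1000 GE?F → skip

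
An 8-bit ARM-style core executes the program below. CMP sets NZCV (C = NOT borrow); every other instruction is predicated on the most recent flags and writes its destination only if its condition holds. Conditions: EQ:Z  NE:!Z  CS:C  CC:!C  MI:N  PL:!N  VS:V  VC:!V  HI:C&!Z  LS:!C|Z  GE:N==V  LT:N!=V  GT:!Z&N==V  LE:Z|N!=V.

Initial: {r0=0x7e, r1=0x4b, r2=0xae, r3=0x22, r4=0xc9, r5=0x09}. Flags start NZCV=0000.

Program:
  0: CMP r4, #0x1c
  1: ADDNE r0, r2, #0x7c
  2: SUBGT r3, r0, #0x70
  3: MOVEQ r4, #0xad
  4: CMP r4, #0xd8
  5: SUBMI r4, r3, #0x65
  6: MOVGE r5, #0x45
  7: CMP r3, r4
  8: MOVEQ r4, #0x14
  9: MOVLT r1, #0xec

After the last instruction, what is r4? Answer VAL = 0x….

[0] flags=1010 → (cmp)
[1] flags=1010 NE?T → r0=0x2a
[2] flags=1010 GT?F → skip
[3] flags=1010 EQ?F → skip
[4] flags=1000 → (cmp)
[5] flags=1000 MI?T → r4=0xbd
[6] flags=1000 GE?F → skip
[7] flags=0000 → (cmp)
[8] flags=0000 EQ?F → skip
[9] flags=0000 LT?F → skip

VAL = 0xbd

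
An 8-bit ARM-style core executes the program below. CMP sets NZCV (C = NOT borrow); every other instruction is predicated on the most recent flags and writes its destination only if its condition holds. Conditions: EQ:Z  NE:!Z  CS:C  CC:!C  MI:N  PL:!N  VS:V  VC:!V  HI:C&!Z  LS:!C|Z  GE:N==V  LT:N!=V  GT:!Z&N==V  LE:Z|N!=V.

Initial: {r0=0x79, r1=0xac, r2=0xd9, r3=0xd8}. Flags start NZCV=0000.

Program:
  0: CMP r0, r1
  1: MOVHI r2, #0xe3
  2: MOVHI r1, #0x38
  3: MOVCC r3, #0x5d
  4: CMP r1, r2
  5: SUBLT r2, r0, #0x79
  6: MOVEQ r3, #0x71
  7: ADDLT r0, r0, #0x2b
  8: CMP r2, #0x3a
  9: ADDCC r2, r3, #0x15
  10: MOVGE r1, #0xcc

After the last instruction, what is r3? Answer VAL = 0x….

0: ✓ CMP  NZCV=1001
1: · MOVHI
2: · MOVHI
3: ✓ MOVCC  r3←0x5d
4: ✓ CMP  NZCV=1000
5: ✓ SUBLT  r2←0x00
6: · MOVEQ
7: ✓ ADDLT  r0←0xa4
8: ✓ CMP  NZCV=1000
9: ✓ ADDCC  r2←0x72
10: · MOVGE

VAL = 0x5d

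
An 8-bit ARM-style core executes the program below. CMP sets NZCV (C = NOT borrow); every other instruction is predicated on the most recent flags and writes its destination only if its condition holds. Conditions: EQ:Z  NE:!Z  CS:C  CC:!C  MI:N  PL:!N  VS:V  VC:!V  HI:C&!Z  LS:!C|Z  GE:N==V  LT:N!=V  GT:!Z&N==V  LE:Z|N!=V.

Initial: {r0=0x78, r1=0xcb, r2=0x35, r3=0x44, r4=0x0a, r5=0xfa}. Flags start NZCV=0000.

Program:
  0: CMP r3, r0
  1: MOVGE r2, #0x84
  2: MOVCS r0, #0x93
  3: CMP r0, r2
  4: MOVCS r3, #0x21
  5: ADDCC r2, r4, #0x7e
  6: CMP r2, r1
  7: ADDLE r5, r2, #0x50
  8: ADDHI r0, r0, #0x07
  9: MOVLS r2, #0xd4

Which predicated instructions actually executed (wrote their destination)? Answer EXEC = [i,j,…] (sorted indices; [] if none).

[0] flags=1000 → (cmp)
[1] flags=1000 GE?F → skip
[2] flags=1000 CS?F → skip
[3] flags=0010 → (cmp)
[4] flags=0010 CS?T → r3=0x21
[5] flags=0010 CC?F → skip
[6] flags=0000 → (cmp)
[7] flags=0000 LE?F → skip
[8] flags=0000 HI?F → skip
[9] flags=0000 LS?T → r2=0xd4

EXEC = [4,9]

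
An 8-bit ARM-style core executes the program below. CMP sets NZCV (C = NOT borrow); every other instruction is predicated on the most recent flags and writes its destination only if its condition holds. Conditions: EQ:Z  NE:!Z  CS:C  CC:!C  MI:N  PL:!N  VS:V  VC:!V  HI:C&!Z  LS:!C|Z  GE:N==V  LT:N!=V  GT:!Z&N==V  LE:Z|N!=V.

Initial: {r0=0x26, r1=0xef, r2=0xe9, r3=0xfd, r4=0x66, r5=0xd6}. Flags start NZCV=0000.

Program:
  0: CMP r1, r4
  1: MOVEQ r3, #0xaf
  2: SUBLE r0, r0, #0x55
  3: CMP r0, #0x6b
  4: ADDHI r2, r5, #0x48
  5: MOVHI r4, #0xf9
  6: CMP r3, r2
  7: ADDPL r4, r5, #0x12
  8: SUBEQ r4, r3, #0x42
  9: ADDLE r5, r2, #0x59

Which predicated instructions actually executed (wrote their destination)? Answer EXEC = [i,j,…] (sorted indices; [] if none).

EXEC = [2,4,5,9]

[0] flags=1010 → (cmp)
[1] flags=1010 EQ?F → skip
[2] flags=1010 LE?T → r0=0xd1
[3] flags=0011 → (cmp)
[4] flags=0011 HI?T → r2=0x1e
[5] flags=0011 HI?T → r4=0xf9
[6] flags=1010 → (cmp)
[7] flags=1010 PL?F → skip
[8] flags=1010 EQ?F → skip
[9] flags=1010 LE?T → r5=0x77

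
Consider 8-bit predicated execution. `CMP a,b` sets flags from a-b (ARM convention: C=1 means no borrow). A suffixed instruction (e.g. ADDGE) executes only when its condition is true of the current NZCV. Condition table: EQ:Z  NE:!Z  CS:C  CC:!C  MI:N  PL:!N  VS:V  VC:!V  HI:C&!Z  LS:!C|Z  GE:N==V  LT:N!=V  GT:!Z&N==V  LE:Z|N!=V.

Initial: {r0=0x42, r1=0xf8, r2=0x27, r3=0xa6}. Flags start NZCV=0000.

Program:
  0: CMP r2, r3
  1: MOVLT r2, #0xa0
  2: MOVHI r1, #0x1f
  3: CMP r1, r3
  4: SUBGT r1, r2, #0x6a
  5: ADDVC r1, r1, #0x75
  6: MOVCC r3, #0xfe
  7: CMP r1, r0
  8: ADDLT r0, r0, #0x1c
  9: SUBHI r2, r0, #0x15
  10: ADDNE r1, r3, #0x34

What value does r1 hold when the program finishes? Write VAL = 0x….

VAL = 0xda

0: ✓ CMP  NZCV=1001
1: · MOVLT
2: · MOVHI
3: ✓ CMP  NZCV=0010
4: ✓ SUBGT  r1←0xbd
5: ✓ ADDVC  r1←0x32
6: · MOVCC
7: ✓ CMP  NZCV=1000
8: ✓ ADDLT  r0←0x5e
9: · SUBHI
10: ✓ ADDNE  r1←0xda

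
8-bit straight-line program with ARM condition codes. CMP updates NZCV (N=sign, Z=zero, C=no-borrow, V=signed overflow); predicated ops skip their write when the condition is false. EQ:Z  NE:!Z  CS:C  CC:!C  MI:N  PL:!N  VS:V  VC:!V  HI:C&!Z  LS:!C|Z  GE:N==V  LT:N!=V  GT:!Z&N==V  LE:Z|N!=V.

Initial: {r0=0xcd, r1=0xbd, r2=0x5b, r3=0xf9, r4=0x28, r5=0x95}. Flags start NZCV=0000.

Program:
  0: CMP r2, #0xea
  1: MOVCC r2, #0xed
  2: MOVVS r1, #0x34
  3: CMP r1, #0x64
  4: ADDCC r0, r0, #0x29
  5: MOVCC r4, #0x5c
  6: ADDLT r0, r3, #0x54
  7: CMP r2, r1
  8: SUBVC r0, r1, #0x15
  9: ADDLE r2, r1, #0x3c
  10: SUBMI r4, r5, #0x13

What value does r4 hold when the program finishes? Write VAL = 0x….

VAL = 0x28

0: ✓ CMP  NZCV=0000
1: ✓ MOVCC  r2←0xed
2: · MOVVS
3: ✓ CMP  NZCV=0011
4: · ADDCC
5: · MOVCC
6: ✓ ADDLT  r0←0x4d
7: ✓ CMP  NZCV=0010
8: ✓ SUBVC  r0←0xa8
9: · ADDLE
10: · SUBMI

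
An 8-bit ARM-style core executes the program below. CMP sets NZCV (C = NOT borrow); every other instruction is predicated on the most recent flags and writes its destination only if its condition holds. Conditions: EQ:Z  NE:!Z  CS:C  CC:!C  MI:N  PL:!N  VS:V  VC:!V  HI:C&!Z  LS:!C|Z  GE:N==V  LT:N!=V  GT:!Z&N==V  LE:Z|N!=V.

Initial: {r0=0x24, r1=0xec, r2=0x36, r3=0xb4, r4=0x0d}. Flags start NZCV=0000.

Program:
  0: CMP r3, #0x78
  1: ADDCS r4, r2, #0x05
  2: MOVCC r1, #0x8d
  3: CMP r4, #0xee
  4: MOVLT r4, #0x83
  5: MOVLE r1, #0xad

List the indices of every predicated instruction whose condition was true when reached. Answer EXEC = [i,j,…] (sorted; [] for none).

EXEC = [1]

0: ✓ CMP  NZCV=0011
1: ✓ ADDCS  r4←0x3b
2: · MOVCC
3: ✓ CMP  NZCV=0000
4: · MOVLT
5: · MOVLE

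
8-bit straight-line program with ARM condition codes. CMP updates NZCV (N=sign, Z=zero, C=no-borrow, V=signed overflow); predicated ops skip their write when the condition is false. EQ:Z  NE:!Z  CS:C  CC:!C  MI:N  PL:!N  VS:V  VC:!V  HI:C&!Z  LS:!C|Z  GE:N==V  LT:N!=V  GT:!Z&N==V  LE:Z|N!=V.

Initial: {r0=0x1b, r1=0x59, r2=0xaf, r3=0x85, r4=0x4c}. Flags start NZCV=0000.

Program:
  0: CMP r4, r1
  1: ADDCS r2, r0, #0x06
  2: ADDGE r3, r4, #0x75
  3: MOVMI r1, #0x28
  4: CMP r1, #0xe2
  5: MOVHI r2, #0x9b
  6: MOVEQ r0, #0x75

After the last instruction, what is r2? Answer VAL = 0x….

VAL = 0xaf

[0] flags=1000 → (cmp)
[1] flags=1000 CS?F → skip
[2] flags=1000 GE?F → skip
[3] flags=1000 MI?T → r1=0x28
[4] flags=0000 → (cmp)
[5] flags=0000 HI?F → skip
[6] flags=0000 EQ?F → skip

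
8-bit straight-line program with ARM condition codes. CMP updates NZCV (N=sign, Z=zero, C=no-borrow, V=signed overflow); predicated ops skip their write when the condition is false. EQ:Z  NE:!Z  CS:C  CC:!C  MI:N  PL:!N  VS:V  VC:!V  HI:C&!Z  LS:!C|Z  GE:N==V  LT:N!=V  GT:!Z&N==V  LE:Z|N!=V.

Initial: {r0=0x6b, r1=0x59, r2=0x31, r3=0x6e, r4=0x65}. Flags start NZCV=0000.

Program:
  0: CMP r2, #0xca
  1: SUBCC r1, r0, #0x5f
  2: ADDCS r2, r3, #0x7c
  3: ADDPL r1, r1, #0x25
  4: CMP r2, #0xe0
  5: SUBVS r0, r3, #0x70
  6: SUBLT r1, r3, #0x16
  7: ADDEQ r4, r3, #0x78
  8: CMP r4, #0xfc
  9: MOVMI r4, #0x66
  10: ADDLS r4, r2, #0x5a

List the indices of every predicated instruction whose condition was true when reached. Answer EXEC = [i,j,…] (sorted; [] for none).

[0] flags=0000 → (cmp)
[1] flags=0000 CC?T → r1=0x0c
[2] flags=0000 CS?F → skip
[3] flags=0000 PL?T → r1=0x31
[4] flags=0000 → (cmp)
[5] flags=0000 VS?F → skip
[6] flags=0000 LT?F → skip
[7] flags=0000 EQ?F → skip
[8] flags=0000 → (cmp)
[9] flags=0000 MI?F → skip
[10] flags=0000 LS?T → r4=0x8b

EXEC = [1,3,10]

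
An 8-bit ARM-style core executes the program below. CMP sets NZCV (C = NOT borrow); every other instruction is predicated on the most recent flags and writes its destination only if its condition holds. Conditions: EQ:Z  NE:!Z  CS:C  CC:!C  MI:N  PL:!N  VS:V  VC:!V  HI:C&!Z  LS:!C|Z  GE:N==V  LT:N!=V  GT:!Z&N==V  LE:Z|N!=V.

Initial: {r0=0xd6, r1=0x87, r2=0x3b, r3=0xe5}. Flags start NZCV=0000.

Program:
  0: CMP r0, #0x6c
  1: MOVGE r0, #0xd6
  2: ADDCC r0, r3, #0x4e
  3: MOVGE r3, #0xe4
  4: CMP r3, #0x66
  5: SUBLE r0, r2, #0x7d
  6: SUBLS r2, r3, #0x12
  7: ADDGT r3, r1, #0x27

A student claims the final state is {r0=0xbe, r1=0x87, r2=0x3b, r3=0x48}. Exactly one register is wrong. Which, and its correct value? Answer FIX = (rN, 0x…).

0: ✓ CMP  NZCV=0011
1: · MOVGE
2: · ADDCC
3: · MOVGE
4: ✓ CMP  NZCV=0011
5: ✓ SUBLE  r0←0xbe
6: · SUBLS
7: · ADDGT

FIX = (r3, 0xe5)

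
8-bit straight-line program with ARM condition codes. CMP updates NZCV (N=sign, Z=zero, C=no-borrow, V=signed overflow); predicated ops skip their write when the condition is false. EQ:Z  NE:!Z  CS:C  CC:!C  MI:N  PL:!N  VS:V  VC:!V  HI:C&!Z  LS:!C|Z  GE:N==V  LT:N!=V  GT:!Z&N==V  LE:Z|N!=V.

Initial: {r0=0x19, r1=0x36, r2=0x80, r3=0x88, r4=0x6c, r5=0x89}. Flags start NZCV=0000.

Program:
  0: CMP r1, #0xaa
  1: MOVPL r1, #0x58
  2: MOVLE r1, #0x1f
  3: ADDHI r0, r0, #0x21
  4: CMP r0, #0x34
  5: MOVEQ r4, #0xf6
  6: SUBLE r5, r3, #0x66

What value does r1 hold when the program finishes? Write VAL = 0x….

0: ✓ CMP  NZCV=1001
1: · MOVPL
2: · MOVLE
3: · ADDHI
4: ✓ CMP  NZCV=1000
5: · MOVEQ
6: ✓ SUBLE  r5←0x22

VAL = 0x36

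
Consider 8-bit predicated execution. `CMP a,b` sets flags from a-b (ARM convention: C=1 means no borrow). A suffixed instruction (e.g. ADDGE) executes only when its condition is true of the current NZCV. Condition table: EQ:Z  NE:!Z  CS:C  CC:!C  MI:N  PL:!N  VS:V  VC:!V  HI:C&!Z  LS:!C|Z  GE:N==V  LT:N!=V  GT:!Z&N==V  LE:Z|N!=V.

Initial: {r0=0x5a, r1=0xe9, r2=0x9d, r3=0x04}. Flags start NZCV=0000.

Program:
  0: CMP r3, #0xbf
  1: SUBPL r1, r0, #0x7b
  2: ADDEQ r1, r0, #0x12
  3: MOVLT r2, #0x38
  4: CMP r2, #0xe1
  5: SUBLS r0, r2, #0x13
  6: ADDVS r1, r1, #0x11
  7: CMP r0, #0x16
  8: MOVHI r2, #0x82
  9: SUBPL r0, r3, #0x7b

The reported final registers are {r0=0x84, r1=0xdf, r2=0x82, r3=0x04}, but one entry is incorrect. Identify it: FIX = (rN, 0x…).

FIX = (r0, 0x89)

[0] flags=0000 → (cmp)
[1] flags=0000 PL?T → r1=0xdf
[2] flags=0000 EQ?F → skip
[3] flags=0000 LT?F → skip
[4] flags=1000 → (cmp)
[5] flags=1000 LS?T → r0=0x8a
[6] flags=1000 VS?F → skip
[7] flags=0011 → (cmp)
[8] flags=0011 HI?T → r2=0x82
[9] flags=0011 PL?T → r0=0x89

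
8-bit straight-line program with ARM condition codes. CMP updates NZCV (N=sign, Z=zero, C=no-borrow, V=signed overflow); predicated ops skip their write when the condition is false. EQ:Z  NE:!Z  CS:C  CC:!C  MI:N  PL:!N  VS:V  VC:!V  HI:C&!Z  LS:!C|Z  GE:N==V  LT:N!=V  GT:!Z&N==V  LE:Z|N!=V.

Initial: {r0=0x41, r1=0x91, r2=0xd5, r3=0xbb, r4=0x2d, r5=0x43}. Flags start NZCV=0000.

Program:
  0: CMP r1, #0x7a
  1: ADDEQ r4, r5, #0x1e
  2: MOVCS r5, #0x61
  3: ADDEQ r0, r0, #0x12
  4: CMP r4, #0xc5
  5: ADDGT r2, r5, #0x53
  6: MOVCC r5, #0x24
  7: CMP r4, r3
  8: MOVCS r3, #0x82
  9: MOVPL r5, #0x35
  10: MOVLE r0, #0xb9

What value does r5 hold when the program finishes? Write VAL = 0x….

0: ✓ CMP  NZCV=0011
1: · ADDEQ
2: ✓ MOVCS  r5←0x61
3: · ADDEQ
4: ✓ CMP  NZCV=0000
5: ✓ ADDGT  r2←0xb4
6: ✓ MOVCC  r5←0x24
7: ✓ CMP  NZCV=0000
8: · MOVCS
9: ✓ MOVPL  r5←0x35
10: · MOVLE

VAL = 0x35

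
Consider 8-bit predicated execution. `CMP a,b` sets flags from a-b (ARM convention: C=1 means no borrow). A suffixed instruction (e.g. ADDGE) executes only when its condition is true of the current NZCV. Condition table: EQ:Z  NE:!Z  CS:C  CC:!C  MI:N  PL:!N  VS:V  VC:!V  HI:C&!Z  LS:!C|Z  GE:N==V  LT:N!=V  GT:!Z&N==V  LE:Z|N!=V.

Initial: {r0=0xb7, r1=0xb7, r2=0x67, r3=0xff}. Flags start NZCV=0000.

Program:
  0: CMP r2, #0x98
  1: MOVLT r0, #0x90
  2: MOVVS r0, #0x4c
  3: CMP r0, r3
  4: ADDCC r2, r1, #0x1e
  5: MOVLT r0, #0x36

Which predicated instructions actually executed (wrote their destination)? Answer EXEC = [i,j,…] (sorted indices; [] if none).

[0] flags=1001 → (cmp)
[1] flags=1001 LT?F → skip
[2] flags=1001 VS?T → r0=0x4c
[3] flags=0000 → (cmp)
[4] flags=0000 CC?T → r2=0xd5
[5] flags=0000 LT?F → skip

EXEC = [2,4]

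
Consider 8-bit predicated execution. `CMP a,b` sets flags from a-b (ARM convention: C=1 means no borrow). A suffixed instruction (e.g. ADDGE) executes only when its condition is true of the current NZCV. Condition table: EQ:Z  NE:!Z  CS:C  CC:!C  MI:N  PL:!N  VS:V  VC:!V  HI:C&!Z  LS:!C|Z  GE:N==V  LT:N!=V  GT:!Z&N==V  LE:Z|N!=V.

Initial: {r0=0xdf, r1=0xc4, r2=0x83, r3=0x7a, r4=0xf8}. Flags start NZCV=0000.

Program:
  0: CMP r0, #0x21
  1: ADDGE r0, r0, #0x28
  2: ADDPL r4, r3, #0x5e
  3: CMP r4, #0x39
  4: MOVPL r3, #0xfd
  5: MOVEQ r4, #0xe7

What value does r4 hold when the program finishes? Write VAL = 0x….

VAL = 0xf8

0: ✓ CMP  NZCV=1010
1: · ADDGE
2: · ADDPL
3: ✓ CMP  NZCV=1010
4: · MOVPL
5: · MOVEQ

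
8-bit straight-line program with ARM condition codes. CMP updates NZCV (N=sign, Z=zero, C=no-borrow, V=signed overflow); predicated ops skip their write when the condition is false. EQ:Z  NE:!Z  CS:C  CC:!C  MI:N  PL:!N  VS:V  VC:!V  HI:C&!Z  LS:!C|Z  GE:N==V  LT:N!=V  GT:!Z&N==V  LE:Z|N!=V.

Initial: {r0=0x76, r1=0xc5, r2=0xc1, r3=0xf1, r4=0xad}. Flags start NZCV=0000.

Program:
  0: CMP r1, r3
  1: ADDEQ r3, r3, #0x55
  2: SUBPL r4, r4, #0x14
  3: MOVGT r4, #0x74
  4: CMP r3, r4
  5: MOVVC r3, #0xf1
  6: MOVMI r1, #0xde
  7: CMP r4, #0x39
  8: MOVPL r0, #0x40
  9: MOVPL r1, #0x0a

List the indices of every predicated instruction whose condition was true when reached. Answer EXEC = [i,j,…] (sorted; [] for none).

EXEC = [5,8,9]

[0] flags=1000 → (cmp)
[1] flags=1000 EQ?F → skip
[2] flags=1000 PL?F → skip
[3] flags=1000 GT?F → skip
[4] flags=0010 → (cmp)
[5] flags=0010 VC?T → r3=0xf1
[6] flags=0010 MI?F → skip
[7] flags=0011 → (cmp)
[8] flags=0011 PL?T → r0=0x40
[9] flags=0011 PL?T → r1=0x0a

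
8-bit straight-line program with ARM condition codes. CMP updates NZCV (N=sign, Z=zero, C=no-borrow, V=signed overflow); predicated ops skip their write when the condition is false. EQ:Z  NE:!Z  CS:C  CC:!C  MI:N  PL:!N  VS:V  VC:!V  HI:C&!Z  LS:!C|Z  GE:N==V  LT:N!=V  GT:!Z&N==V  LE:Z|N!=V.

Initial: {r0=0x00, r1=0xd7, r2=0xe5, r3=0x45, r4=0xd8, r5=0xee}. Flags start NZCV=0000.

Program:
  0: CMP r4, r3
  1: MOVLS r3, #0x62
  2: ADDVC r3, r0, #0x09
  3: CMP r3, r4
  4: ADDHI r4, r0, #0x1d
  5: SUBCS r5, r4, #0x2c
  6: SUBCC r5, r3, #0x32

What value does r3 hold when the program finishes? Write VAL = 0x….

[0] flags=1010 → (cmp)
[1] flags=1010 LS?F → skip
[2] flags=1010 VC?T → r3=0x09
[3] flags=0000 → (cmp)
[4] flags=0000 HI?F → skip
[5] flags=0000 CS?F → skip
[6] flags=0000 CC?T → r5=0xd7

VAL = 0x09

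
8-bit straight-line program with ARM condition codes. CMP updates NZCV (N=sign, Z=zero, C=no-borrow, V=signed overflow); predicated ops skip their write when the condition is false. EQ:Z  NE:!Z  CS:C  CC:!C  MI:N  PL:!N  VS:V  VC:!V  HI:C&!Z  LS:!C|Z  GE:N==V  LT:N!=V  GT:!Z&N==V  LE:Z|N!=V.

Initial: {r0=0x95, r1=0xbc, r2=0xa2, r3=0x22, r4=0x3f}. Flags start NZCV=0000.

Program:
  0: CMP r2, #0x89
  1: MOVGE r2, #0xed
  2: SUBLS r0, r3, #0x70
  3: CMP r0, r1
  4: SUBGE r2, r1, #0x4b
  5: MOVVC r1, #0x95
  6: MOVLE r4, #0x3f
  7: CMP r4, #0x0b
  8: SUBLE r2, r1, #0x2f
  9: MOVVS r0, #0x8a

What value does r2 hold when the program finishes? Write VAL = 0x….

VAL = 0xed

0: ✓ CMP  NZCV=0010
1: ✓ MOVGE  r2←0xed
2: · SUBLS
3: ✓ CMP  NZCV=1000
4: · SUBGE
5: ✓ MOVVC  r1←0x95
6: ✓ MOVLE  r4←0x3f
7: ✓ CMP  NZCV=0010
8: · SUBLE
9: · MOVVS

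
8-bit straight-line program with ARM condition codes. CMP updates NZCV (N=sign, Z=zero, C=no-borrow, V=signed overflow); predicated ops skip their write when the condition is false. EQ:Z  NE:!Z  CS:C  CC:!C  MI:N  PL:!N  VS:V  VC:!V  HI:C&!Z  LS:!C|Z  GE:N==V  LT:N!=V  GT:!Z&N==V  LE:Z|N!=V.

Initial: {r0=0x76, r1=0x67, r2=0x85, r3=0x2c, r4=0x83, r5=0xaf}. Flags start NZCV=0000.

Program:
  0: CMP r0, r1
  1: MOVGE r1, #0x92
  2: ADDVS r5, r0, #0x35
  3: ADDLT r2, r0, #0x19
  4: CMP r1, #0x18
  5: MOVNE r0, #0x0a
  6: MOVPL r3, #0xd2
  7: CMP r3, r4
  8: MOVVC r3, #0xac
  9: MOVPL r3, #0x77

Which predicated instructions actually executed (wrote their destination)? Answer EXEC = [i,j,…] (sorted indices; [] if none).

EXEC = [1,5,6,8,9]

[0] flags=0010 → (cmp)
[1] flags=0010 GE?T → r1=0x92
[2] flags=0010 VS?F → skip
[3] flags=0010 LT?F → skip
[4] flags=0011 → (cmp)
[5] flags=0011 NE?T → r0=0x0a
[6] flags=0011 PL?T → r3=0xd2
[7] flags=0010 → (cmp)
[8] flags=0010 VC?T → r3=0xac
[9] flags=0010 PL?T → r3=0x77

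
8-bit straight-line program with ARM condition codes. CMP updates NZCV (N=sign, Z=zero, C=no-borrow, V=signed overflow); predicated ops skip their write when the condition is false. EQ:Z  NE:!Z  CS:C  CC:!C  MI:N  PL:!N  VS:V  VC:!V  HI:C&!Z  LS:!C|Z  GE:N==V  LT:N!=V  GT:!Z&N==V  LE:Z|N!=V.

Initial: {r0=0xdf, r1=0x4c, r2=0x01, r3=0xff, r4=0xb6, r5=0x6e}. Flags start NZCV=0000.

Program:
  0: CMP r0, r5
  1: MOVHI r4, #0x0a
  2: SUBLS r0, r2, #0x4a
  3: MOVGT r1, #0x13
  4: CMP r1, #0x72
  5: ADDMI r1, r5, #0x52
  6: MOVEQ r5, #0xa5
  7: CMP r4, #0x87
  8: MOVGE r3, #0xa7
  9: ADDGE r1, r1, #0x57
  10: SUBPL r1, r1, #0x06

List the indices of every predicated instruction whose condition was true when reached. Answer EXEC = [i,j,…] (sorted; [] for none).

EXEC = [1,5,8,9]

0: ✓ CMP  NZCV=0011
1: ✓ MOVHI  r4←0x0a
2: · SUBLS
3: · MOVGT
4: ✓ CMP  NZCV=1000
5: ✓ ADDMI  r1←0xc0
6: · MOVEQ
7: ✓ CMP  NZCV=1001
8: ✓ MOVGE  r3←0xa7
9: ✓ ADDGE  r1←0x17
10: · SUBPL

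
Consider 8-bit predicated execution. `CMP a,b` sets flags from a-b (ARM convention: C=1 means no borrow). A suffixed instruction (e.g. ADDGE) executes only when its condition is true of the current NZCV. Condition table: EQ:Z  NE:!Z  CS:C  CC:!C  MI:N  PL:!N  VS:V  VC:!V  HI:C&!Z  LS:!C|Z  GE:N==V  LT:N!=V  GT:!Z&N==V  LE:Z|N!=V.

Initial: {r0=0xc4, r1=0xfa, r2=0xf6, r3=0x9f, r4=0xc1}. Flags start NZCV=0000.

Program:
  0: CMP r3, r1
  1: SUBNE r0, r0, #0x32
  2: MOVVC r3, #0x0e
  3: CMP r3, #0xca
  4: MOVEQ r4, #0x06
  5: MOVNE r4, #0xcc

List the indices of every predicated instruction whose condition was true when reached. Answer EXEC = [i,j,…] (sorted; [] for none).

EXEC = [1,2,5]

[0] flags=1000 → (cmp)
[1] flags=1000 NE?T → r0=0x92
[2] flags=1000 VC?T → r3=0x0e
[3] flags=0000 → (cmp)
[4] flags=0000 EQ?F → skip
[5] flags=0000 NE?T → r4=0xcc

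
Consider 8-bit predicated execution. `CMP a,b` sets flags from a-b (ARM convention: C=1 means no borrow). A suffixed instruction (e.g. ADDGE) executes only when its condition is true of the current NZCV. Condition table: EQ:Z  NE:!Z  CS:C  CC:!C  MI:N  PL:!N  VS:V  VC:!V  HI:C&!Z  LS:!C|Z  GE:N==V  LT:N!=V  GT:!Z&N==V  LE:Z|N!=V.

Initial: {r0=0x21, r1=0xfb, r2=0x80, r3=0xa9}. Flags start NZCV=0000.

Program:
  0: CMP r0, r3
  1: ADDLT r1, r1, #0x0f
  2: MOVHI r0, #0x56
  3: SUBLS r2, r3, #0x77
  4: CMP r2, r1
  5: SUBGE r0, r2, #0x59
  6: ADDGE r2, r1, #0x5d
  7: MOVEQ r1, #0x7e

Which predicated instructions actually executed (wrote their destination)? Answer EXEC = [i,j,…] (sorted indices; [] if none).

EXEC = [3,5,6]

[0] flags=0000 → (cmp)
[1] flags=0000 LT?F → skip
[2] flags=0000 HI?F → skip
[3] flags=0000 LS?T → r2=0x32
[4] flags=0000 → (cmp)
[5] flags=0000 GE?T → r0=0xd9
[6] flags=0000 GE?T → r2=0x58
[7] flags=0000 EQ?F → skip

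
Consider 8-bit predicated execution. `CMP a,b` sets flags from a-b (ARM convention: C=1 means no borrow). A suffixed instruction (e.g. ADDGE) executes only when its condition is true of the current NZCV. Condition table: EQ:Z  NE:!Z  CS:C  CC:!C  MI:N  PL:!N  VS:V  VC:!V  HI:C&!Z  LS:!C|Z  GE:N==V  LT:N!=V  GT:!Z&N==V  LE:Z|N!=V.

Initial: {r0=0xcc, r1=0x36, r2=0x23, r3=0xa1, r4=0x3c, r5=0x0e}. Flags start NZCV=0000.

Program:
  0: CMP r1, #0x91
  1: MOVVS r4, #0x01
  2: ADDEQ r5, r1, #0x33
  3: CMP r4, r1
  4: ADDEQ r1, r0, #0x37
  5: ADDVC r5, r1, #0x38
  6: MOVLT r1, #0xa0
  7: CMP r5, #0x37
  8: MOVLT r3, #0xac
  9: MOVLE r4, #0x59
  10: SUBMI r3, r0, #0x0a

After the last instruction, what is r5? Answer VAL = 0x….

VAL = 0x6e

0: ✓ CMP  NZCV=1001
1: ✓ MOVVS  r4←0x01
2: · ADDEQ
3: ✓ CMP  NZCV=1000
4: · ADDEQ
5: ✓ ADDVC  r5←0x6e
6: ✓ MOVLT  r1←0xa0
7: ✓ CMP  NZCV=0010
8: · MOVLT
9: · MOVLE
10: · SUBMI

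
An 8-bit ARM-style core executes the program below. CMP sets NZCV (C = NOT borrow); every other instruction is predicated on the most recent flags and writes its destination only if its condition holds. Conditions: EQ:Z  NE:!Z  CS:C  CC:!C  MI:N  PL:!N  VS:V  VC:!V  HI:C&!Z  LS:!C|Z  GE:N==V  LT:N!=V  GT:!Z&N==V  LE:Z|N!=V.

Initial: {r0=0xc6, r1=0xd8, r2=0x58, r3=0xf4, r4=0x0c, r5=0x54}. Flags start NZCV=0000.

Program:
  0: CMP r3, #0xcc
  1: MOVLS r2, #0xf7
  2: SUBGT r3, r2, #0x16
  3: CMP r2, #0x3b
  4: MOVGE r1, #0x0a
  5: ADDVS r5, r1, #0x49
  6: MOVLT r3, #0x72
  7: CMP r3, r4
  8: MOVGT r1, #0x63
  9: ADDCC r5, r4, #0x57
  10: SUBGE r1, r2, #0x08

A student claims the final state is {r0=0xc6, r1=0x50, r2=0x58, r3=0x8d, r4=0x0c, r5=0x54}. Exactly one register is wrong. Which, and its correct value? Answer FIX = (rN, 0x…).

FIX = (r3, 0x42)

0: ✓ CMP  NZCV=0010
1: · MOVLS
2: ✓ SUBGT  r3←0x42
3: ✓ CMP  NZCV=0010
4: ✓ MOVGE  r1←0x0a
5: · ADDVS
6: · MOVLT
7: ✓ CMP  NZCV=0010
8: ✓ MOVGT  r1←0x63
9: · ADDCC
10: ✓ SUBGE  r1←0x50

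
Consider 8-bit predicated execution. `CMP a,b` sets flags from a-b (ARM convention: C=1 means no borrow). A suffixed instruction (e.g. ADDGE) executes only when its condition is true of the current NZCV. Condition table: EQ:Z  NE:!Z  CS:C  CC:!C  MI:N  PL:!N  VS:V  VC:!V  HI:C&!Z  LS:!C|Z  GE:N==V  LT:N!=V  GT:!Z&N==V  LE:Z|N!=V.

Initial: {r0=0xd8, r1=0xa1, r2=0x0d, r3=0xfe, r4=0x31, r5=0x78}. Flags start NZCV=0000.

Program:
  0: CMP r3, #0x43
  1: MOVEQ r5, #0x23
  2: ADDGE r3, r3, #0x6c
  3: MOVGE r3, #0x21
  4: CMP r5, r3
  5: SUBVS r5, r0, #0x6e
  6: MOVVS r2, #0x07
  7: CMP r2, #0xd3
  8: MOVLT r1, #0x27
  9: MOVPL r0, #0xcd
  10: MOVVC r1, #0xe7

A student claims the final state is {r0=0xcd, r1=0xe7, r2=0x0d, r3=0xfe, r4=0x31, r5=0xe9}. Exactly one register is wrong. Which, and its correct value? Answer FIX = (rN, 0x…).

0: ✓ CMP  NZCV=1010
1: · MOVEQ
2: · ADDGE
3: · MOVGE
4: ✓ CMP  NZCV=0000
5: · SUBVS
6: · MOVVS
7: ✓ CMP  NZCV=0000
8: · MOVLT
9: ✓ MOVPL  r0←0xcd
10: ✓ MOVVC  r1←0xe7

FIX = (r5, 0x78)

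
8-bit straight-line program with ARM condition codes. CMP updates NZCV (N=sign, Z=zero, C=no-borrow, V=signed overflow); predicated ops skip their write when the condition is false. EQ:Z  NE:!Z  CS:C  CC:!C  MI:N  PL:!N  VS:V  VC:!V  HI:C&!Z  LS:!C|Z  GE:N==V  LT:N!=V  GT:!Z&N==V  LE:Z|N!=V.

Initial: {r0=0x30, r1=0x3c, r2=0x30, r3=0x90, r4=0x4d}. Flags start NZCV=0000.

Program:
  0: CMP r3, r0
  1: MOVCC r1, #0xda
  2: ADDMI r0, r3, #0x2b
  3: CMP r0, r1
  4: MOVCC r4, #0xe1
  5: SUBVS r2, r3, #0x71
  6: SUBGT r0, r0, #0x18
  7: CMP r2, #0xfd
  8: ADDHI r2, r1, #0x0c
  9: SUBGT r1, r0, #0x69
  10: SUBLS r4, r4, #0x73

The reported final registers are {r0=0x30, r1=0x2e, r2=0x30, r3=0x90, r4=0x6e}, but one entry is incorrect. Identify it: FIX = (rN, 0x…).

FIX = (r1, 0xc7)

0: ✓ CMP  NZCV=0011
1: · MOVCC
2: · ADDMI
3: ✓ CMP  NZCV=1000
4: ✓ MOVCC  r4←0xe1
5: · SUBVS
6: · SUBGT
7: ✓ CMP  NZCV=0000
8: · ADDHI
9: ✓ SUBGT  r1←0xc7
10: ✓ SUBLS  r4←0x6e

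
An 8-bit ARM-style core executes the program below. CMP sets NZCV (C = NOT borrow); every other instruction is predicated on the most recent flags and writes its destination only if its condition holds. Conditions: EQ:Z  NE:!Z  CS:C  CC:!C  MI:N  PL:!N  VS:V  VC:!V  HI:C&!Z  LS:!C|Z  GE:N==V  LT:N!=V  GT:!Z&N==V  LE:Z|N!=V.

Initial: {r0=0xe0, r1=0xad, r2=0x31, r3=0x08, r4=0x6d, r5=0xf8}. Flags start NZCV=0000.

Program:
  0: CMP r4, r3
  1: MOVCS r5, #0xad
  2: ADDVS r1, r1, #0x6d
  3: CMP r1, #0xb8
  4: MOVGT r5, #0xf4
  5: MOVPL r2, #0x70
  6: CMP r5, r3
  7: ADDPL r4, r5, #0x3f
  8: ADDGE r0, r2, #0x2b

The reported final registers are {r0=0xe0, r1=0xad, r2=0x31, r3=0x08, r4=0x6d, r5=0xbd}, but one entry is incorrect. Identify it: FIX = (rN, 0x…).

FIX = (r5, 0xad)

0: ✓ CMP  NZCV=0010
1: ✓ MOVCS  r5←0xad
2: · ADDVS
3: ✓ CMP  NZCV=1000
4: · MOVGT
5: · MOVPL
6: ✓ CMP  NZCV=1010
7: · ADDPL
8: · ADDGE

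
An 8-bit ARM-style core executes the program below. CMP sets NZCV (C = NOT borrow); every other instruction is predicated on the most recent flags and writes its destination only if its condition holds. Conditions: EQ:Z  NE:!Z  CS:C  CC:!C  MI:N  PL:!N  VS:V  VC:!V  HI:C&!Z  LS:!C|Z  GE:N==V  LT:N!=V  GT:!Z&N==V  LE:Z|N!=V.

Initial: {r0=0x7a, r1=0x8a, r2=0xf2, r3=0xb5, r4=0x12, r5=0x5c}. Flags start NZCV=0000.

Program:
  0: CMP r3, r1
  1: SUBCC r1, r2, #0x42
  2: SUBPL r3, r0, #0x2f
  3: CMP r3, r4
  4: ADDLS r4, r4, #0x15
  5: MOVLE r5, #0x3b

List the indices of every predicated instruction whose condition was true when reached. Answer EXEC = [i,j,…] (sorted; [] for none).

EXEC = [2]

0: ✓ CMP  NZCV=0010
1: · SUBCC
2: ✓ SUBPL  r3←0x4b
3: ✓ CMP  NZCV=0010
4: · ADDLS
5: · MOVLE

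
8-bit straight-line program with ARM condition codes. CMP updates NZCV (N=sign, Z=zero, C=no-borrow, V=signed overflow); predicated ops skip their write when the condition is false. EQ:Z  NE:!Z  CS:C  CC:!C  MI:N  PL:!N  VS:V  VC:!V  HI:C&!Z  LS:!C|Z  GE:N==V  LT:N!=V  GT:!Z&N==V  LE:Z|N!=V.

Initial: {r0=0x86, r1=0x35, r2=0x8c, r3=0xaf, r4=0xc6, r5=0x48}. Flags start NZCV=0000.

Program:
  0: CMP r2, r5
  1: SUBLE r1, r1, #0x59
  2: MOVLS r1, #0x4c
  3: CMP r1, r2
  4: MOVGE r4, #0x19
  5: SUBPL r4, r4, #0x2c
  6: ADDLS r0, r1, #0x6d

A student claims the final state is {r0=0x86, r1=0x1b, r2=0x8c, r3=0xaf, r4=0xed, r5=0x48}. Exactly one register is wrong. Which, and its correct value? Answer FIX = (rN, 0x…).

0: ✓ CMP  NZCV=0011
1: ✓ SUBLE  r1←0xdc
2: · MOVLS
3: ✓ CMP  NZCV=0010
4: ✓ MOVGE  r4←0x19
5: ✓ SUBPL  r4←0xed
6: · ADDLS

FIX = (r1, 0xdc)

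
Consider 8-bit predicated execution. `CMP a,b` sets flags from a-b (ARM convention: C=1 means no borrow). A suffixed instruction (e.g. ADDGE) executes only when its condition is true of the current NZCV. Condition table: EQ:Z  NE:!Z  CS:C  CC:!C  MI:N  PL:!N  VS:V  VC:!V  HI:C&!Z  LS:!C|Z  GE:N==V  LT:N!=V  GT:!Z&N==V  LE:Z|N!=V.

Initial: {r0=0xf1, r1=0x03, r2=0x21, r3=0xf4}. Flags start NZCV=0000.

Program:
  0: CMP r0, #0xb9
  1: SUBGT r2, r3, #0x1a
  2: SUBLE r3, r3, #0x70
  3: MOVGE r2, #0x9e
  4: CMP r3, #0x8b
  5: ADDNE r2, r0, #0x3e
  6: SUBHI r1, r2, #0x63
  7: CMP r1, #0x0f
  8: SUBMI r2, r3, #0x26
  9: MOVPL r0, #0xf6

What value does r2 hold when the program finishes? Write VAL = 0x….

[0] flags=0010 → (cmp)
[1] flags=0010 GT?T → r2=0xda
[2] flags=0010 LE?F → skip
[3] flags=0010 GE?T → r2=0x9e
[4] flags=0010 → (cmp)
[5] flags=0010 NE?T → r2=0x2f
[6] flags=0010 HI?T → r1=0xcc
[7] flags=1010 → (cmp)
[8] flags=1010 MI?T → r2=0xce
[9] flags=1010 PL?F → skip

VAL = 0xce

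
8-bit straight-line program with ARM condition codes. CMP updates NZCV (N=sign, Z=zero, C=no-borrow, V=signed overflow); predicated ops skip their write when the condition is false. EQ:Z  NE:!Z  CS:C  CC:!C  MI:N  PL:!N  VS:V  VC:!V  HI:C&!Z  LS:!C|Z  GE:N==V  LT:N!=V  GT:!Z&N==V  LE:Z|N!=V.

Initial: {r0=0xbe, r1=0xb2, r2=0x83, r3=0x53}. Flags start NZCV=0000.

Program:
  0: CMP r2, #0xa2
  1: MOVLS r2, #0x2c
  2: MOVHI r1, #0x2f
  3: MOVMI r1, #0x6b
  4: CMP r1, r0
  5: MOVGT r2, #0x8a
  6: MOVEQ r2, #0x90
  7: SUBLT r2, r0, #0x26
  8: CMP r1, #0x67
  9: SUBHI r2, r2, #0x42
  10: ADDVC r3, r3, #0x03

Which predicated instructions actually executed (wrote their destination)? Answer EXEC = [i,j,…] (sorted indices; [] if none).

[0] flags=1000 → (cmp)
[1] flags=1000 LS?T → r2=0x2c
[2] flags=1000 HI?F → skip
[3] flags=1000 MI?T → r1=0x6b
[4] flags=1001 → (cmp)
[5] flags=1001 GT?T → r2=0x8a
[6] flags=1001 EQ?F → skip
[7] flags=1001 LT?F → skip
[8] flags=0010 → (cmp)
[9] flags=0010 HI?T → r2=0x48
[10] flags=0010 VC?T → r3=0x56

EXEC = [1,3,5,9,10]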